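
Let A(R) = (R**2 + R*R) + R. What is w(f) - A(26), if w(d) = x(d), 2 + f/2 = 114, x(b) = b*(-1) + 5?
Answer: -1597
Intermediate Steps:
x(b) = 5 - b (x(b) = -b + 5 = 5 - b)
A(R) = R + 2*R**2 (A(R) = (R**2 + R**2) + R = 2*R**2 + R = R + 2*R**2)
f = 224 (f = -4 + 2*114 = -4 + 228 = 224)
w(d) = 5 - d
w(f) - A(26) = (5 - 1*224) - 26*(1 + 2*26) = (5 - 224) - 26*(1 + 52) = -219 - 26*53 = -219 - 1*1378 = -219 - 1378 = -1597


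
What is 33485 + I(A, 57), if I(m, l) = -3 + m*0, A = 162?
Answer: 33482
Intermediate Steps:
I(m, l) = -3 (I(m, l) = -3 + 0 = -3)
33485 + I(A, 57) = 33485 - 3 = 33482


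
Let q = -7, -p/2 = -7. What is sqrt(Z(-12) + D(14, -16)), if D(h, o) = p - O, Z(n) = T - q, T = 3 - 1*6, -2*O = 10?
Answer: sqrt(23) ≈ 4.7958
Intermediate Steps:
O = -5 (O = -1/2*10 = -5)
p = 14 (p = -2*(-7) = 14)
T = -3 (T = 3 - 6 = -3)
Z(n) = 4 (Z(n) = -3 - 1*(-7) = -3 + 7 = 4)
D(h, o) = 19 (D(h, o) = 14 - 1*(-5) = 14 + 5 = 19)
sqrt(Z(-12) + D(14, -16)) = sqrt(4 + 19) = sqrt(23)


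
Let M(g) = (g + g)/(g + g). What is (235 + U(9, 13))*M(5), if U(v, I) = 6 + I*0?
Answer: 241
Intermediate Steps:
U(v, I) = 6 (U(v, I) = 6 + 0 = 6)
M(g) = 1 (M(g) = (2*g)/((2*g)) = (2*g)*(1/(2*g)) = 1)
(235 + U(9, 13))*M(5) = (235 + 6)*1 = 241*1 = 241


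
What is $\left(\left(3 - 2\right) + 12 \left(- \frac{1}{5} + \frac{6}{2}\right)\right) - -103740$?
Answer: $\frac{518873}{5} \approx 1.0377 \cdot 10^{5}$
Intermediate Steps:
$\left(\left(3 - 2\right) + 12 \left(- \frac{1}{5} + \frac{6}{2}\right)\right) - -103740 = \left(1 + 12 \left(\left(-1\right) \frac{1}{5} + 6 \cdot \frac{1}{2}\right)\right) + 103740 = \left(1 + 12 \left(- \frac{1}{5} + 3\right)\right) + 103740 = \left(1 + 12 \cdot \frac{14}{5}\right) + 103740 = \left(1 + \frac{168}{5}\right) + 103740 = \frac{173}{5} + 103740 = \frac{518873}{5}$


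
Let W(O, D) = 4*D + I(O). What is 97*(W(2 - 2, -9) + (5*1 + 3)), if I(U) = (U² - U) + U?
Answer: -2716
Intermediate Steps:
I(U) = U²
W(O, D) = O² + 4*D (W(O, D) = 4*D + O² = O² + 4*D)
97*(W(2 - 2, -9) + (5*1 + 3)) = 97*(((2 - 2)² + 4*(-9)) + (5*1 + 3)) = 97*((0² - 36) + (5 + 3)) = 97*((0 - 36) + 8) = 97*(-36 + 8) = 97*(-28) = -2716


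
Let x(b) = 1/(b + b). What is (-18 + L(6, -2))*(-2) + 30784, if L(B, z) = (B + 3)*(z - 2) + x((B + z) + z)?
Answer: 61783/2 ≈ 30892.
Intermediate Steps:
x(b) = 1/(2*b)
L(B, z) = 1/(2*(B + 2*z)) + (-2 + z)*(3 + B) (L(B, z) = (B + 3)*(z - 2) + 1/(2*((B + z) + z)) = (3 + B)*(-2 + z) + 1/(2*(B + 2*z)) = (-2 + z)*(3 + B) + 1/(2*(B + 2*z)) = 1/(2*(B + 2*z)) + (-2 + z)*(3 + B))
(-18 + L(6, -2))*(-2) + 30784 = (-18 + (1/2 + (6 + 2*(-2))*(-6 - 2*6 + 3*(-2) + 6*(-2)))/(6 + 2*(-2)))*(-2) + 30784 = (-18 + (1/2 + (6 - 4)*(-6 - 12 - 6 - 12))/(6 - 4))*(-2) + 30784 = (-18 + (1/2 + 2*(-36))/2)*(-2) + 30784 = (-18 + (1/2 - 72)/2)*(-2) + 30784 = (-18 + (1/2)*(-143/2))*(-2) + 30784 = (-18 - 143/4)*(-2) + 30784 = -215/4*(-2) + 30784 = 215/2 + 30784 = 61783/2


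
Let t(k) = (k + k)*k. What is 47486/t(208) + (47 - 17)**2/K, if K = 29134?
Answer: 365333081/630226688 ≈ 0.57969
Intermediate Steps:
t(k) = 2*k**2 (t(k) = (2*k)*k = 2*k**2)
47486/t(208) + (47 - 17)**2/K = 47486/((2*208**2)) + (47 - 17)**2/29134 = 47486/((2*43264)) + 30**2*(1/29134) = 47486/86528 + 900*(1/29134) = 47486*(1/86528) + 450/14567 = 23743/43264 + 450/14567 = 365333081/630226688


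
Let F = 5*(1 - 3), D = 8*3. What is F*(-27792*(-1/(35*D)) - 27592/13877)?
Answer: -30207692/97139 ≈ -310.97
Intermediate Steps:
D = 24
F = -10 (F = 5*(-2) = -10)
F*(-27792*(-1/(35*D)) - 27592/13877) = -10*(-27792/((-35*24)) - 27592/13877) = -10*(-27792/(-840) - 27592*1/13877) = -10*(-27792*(-1/840) - 27592/13877) = -10*(1158/35 - 27592/13877) = -10*15103846/485695 = -30207692/97139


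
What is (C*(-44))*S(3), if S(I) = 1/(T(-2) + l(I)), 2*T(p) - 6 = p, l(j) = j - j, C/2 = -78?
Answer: 3432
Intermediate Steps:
C = -156 (C = 2*(-78) = -156)
l(j) = 0
T(p) = 3 + p/2
S(I) = ½ (S(I) = 1/((3 + (½)*(-2)) + 0) = 1/((3 - 1) + 0) = 1/(2 + 0) = 1/2 = ½)
(C*(-44))*S(3) = -156*(-44)*(½) = 6864*(½) = 3432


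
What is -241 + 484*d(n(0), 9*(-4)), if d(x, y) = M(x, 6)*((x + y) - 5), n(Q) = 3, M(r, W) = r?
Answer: -55417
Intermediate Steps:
d(x, y) = x*(-5 + x + y) (d(x, y) = x*((x + y) - 5) = x*(-5 + x + y))
-241 + 484*d(n(0), 9*(-4)) = -241 + 484*(3*(-5 + 3 + 9*(-4))) = -241 + 484*(3*(-5 + 3 - 36)) = -241 + 484*(3*(-38)) = -241 + 484*(-114) = -241 - 55176 = -55417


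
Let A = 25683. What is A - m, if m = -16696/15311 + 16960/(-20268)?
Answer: 1992658153943/77580837 ≈ 25685.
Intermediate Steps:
m = -149517272/77580837 (m = -16696*1/15311 + 16960*(-1/20268) = -16696/15311 - 4240/5067 = -149517272/77580837 ≈ -1.9272)
A - m = 25683 - 1*(-149517272/77580837) = 25683 + 149517272/77580837 = 1992658153943/77580837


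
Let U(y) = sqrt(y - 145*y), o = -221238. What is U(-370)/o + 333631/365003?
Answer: 333631/365003 - 2*sqrt(370)/36873 ≈ 0.91301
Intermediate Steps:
U(y) = 12*sqrt(-y) (U(y) = sqrt(-144*y) = 12*sqrt(-y))
U(-370)/o + 333631/365003 = (12*sqrt(-1*(-370)))/(-221238) + 333631/365003 = (12*sqrt(370))*(-1/221238) + 333631*(1/365003) = -2*sqrt(370)/36873 + 333631/365003 = 333631/365003 - 2*sqrt(370)/36873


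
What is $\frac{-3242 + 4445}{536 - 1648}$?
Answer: $- \frac{1203}{1112} \approx -1.0818$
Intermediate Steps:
$\frac{-3242 + 4445}{536 - 1648} = \frac{1203}{-1112} = 1203 \left(- \frac{1}{1112}\right) = - \frac{1203}{1112}$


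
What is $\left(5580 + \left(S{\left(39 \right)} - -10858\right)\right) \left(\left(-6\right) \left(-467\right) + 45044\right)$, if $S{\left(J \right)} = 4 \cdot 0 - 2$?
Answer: $786396856$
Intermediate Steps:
$S{\left(J \right)} = -2$ ($S{\left(J \right)} = 0 - 2 = -2$)
$\left(5580 + \left(S{\left(39 \right)} - -10858\right)\right) \left(\left(-6\right) \left(-467\right) + 45044\right) = \left(5580 - -10856\right) \left(\left(-6\right) \left(-467\right) + 45044\right) = \left(5580 + \left(-2 + 10858\right)\right) \left(2802 + 45044\right) = \left(5580 + 10856\right) 47846 = 16436 \cdot 47846 = 786396856$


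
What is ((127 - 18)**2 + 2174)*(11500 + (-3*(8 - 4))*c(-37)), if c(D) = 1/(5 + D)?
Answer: 1293102165/8 ≈ 1.6164e+8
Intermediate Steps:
((127 - 18)**2 + 2174)*(11500 + (-3*(8 - 4))*c(-37)) = ((127 - 18)**2 + 2174)*(11500 + (-3*(8 - 4))/(5 - 37)) = (109**2 + 2174)*(11500 - 3*4/(-32)) = (11881 + 2174)*(11500 - 12*(-1/32)) = 14055*(11500 + 3/8) = 14055*(92003/8) = 1293102165/8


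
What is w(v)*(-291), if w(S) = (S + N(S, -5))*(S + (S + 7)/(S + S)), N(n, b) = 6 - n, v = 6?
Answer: -24735/2 ≈ -12368.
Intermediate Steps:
w(S) = 6*S + 3*(7 + S)/S (w(S) = (S + (6 - S))*(S + (S + 7)/(S + S)) = 6*(S + (7 + S)/((2*S))) = 6*(S + (7 + S)*(1/(2*S))) = 6*(S + (7 + S)/(2*S)) = 6*S + 3*(7 + S)/S)
w(v)*(-291) = (3 + 6*6 + 21/6)*(-291) = (3 + 36 + 21*(⅙))*(-291) = (3 + 36 + 7/2)*(-291) = (85/2)*(-291) = -24735/2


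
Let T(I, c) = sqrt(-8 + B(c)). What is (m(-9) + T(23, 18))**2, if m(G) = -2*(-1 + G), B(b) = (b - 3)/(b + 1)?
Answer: (380 + I*sqrt(2603))**2/361 ≈ 392.79 + 107.41*I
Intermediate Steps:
B(b) = (-3 + b)/(1 + b)
m(G) = 2 - 2*G
T(I, c) = sqrt(-8 + (-3 + c)/(1 + c))
(m(-9) + T(23, 18))**2 = ((2 - 2*(-9)) + sqrt((-11 - 7*18)/(1 + 18)))**2 = ((2 + 18) + sqrt((-11 - 126)/19))**2 = (20 + sqrt((1/19)*(-137)))**2 = (20 + sqrt(-137/19))**2 = (20 + I*sqrt(2603)/19)**2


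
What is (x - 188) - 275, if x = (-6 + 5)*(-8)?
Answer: -455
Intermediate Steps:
x = 8 (x = -1*(-8) = 8)
(x - 188) - 275 = (8 - 188) - 275 = -180 - 275 = -455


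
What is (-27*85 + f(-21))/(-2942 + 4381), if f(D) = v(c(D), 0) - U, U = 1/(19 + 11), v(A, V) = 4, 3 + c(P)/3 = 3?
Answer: -68731/43170 ≈ -1.5921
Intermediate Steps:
c(P) = 0 (c(P) = -9 + 3*3 = -9 + 9 = 0)
U = 1/30 ≈ 0.033333
f(D) = 119/30 (f(D) = 4 - 1*1/30 = 4 - 1/30 = 119/30)
(-27*85 + f(-21))/(-2942 + 4381) = (-27*85 + 119/30)/(-2942 + 4381) = (-2295 + 119/30)/1439 = -68731/30*1/1439 = -68731/43170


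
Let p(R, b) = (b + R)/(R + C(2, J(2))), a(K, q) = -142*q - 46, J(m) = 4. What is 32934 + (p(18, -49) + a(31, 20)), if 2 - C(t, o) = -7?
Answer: 811265/27 ≈ 30047.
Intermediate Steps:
C(t, o) = 9 (C(t, o) = 2 - 1*(-7) = 2 + 7 = 9)
a(K, q) = -46 - 142*q
p(R, b) = (R + b)/(9 + R) (p(R, b) = (b + R)/(R + 9) = (R + b)/(9 + R))
32934 + (p(18, -49) + a(31, 20)) = 32934 + ((18 - 49)/(9 + 18) + (-46 - 142*20)) = 32934 + (-31/27 + (-46 - 2840)) = 32934 + ((1/27)*(-31) - 2886) = 32934 + (-31/27 - 2886) = 32934 - 77953/27 = 811265/27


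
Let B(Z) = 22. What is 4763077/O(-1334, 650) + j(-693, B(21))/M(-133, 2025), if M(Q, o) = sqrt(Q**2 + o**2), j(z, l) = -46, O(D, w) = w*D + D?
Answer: -4763077/868434 - 23*sqrt(4118314)/2059157 ≈ -5.5073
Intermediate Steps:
O(D, w) = D + D*w (O(D, w) = D*w + D = D + D*w)
4763077/O(-1334, 650) + j(-693, B(21))/M(-133, 2025) = 4763077/((-1334*(1 + 650))) - 46/sqrt((-133)**2 + 2025**2) = 4763077/((-1334*651)) - 46/sqrt(17689 + 4100625) = 4763077/(-868434) - 46*sqrt(4118314)/4118314 = 4763077*(-1/868434) - 23*sqrt(4118314)/2059157 = -4763077/868434 - 23*sqrt(4118314)/2059157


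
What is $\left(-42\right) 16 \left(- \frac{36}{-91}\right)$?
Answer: $- \frac{3456}{13} \approx -265.85$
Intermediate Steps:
$\left(-42\right) 16 \left(- \frac{36}{-91}\right) = - 672 \left(\left(-36\right) \left(- \frac{1}{91}\right)\right) = \left(-672\right) \frac{36}{91} = - \frac{3456}{13}$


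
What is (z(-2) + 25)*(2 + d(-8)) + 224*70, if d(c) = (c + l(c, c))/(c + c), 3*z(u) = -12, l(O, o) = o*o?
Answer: 31297/2 ≈ 15649.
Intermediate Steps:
l(O, o) = o**2
z(u) = -4 (z(u) = (1/3)*(-12) = -4)
d(c) = (c + c**2)/(2*c) (d(c) = (c + c**2)/(c + c) = (c + c**2)/((2*c)) = (c + c**2)*(1/(2*c)) = (c + c**2)/(2*c))
(z(-2) + 25)*(2 + d(-8)) + 224*70 = (-4 + 25)*(2 + (1/2 + (1/2)*(-8))) + 224*70 = 21*(2 + (1/2 - 4)) + 15680 = 21*(2 - 7/2) + 15680 = 21*(-3/2) + 15680 = -63/2 + 15680 = 31297/2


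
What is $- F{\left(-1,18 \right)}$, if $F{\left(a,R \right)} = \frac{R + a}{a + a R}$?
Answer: $\frac{17}{19} \approx 0.89474$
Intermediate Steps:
$F{\left(a,R \right)} = \frac{R + a}{a + R a}$
$- F{\left(-1,18 \right)} = - \frac{18 - 1}{\left(-1\right) \left(1 + 18\right)} = - \frac{\left(-1\right) 17}{19} = \left(-1\right) \left(- \frac{17}{19}\right) = \frac{17}{19}$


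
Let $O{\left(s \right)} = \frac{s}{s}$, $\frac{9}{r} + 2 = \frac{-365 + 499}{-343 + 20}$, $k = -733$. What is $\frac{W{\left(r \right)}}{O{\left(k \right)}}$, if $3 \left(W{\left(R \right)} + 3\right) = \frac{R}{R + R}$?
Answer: $- \frac{17}{6} \approx -2.8333$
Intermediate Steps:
$r = - \frac{969}{260}$ ($r = \frac{9}{-2 + \frac{-365 + 499}{-343 + 20}} = \frac{9}{-2 + \frac{134}{-323}} = \frac{9}{-2 + 134 \left(- \frac{1}{323}\right)} = \frac{9}{-2 - \frac{134}{323}} = \frac{9}{- \frac{780}{323}} = 9 \left(- \frac{323}{780}\right) = - \frac{969}{260} \approx -3.7269$)
$O{\left(s \right)} = 1$
$W{\left(R \right)} = - \frac{17}{6}$ ($W{\left(R \right)} = -3 + \frac{R \frac{1}{R + R}}{3} = -3 + \frac{R \frac{1}{2 R}}{3} = -3 + \frac{1}{3} \cdot \frac{1}{2} = -3 + \frac{1}{6} = - \frac{17}{6}$)
$\frac{W{\left(r \right)}}{O{\left(k \right)}} = - \frac{17}{6 \cdot 1} = \left(- \frac{17}{6}\right) 1 = - \frac{17}{6}$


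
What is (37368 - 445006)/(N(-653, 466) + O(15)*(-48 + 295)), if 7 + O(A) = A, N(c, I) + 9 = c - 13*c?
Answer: -407638/9803 ≈ -41.583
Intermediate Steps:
N(c, I) = -9 - 12*c (N(c, I) = -9 + (c - 13*c) = -9 - 12*c)
O(A) = -7 + A
(37368 - 445006)/(N(-653, 466) + O(15)*(-48 + 295)) = (37368 - 445006)/((-9 - 12*(-653)) + (-7 + 15)*(-48 + 295)) = -407638/((-9 + 7836) + 8*247) = -407638/(7827 + 1976) = -407638/9803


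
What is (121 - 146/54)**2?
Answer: 10201636/729 ≈ 13994.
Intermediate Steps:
(121 - 146/54)**2 = (121 - 146*1/54)**2 = (121 - 73/27)**2 = (3194/27)**2 = 10201636/729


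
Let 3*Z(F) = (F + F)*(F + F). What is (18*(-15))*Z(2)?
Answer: -1440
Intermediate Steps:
Z(F) = 4*F²/3 (Z(F) = ((F + F)*(F + F))/3 = ((2*F)*(2*F))/3 = (4*F²)/3 = 4*F²/3)
(18*(-15))*Z(2) = (18*(-15))*((4/3)*2²) = -360*4 = -270*16/3 = -1440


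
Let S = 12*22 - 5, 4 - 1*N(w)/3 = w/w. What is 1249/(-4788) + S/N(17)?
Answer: 15171/532 ≈ 28.517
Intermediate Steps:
N(w) = 9 (N(w) = 12 - 3*w/w = 12 - 3*1 = 12 - 3 = 9)
S = 259 (S = 264 - 5 = 259)
1249/(-4788) + S/N(17) = 1249/(-4788) + 259/9 = 1249*(-1/4788) + 259*(⅑) = -1249/4788 + 259/9 = 15171/532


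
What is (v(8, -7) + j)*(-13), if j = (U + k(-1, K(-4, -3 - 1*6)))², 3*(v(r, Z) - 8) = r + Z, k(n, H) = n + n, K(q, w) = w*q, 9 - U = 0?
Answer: -2236/3 ≈ -745.33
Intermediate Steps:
U = 9 (U = 9 - 1*0 = 9 + 0 = 9)
K(q, w) = q*w
k(n, H) = 2*n
v(r, Z) = 8 + Z/3 + r/3 (v(r, Z) = 8 + (r + Z)/3 = 8 + (Z + r)/3 = 8 + (Z/3 + r/3) = 8 + Z/3 + r/3)
j = 49 (j = (9 + 2*(-1))² = (9 - 2)² = 7² = 49)
(v(8, -7) + j)*(-13) = ((8 + (⅓)*(-7) + (⅓)*8) + 49)*(-13) = ((8 - 7/3 + 8/3) + 49)*(-13) = (25/3 + 49)*(-13) = (172/3)*(-13) = -2236/3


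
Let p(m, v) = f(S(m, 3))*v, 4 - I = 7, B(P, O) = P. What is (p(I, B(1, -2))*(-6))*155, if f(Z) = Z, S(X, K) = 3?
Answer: -2790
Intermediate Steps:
I = -3 (I = 4 - 1*7 = 4 - 7 = -3)
p(m, v) = 3*v
(p(I, B(1, -2))*(-6))*155 = ((3*1)*(-6))*155 = (3*(-6))*155 = -18*155 = -2790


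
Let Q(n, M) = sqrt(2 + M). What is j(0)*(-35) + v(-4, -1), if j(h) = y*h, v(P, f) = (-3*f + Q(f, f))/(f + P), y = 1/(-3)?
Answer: -4/5 ≈ -0.80000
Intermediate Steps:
y = -1/3 ≈ -0.33333
v(P, f) = (sqrt(2 + f) - 3*f)/(P + f) (v(P, f) = (-3*f + sqrt(2 + f))/(f + P) = (sqrt(2 + f) - 3*f)/(P + f))
j(h) = -h/3
j(0)*(-35) + v(-4, -1) = -1/3*0*(-35) + (sqrt(2 - 1) - 3*(-1))/(-4 - 1) = 0*(-35) + (sqrt(1) + 3)/(-5) = 0 - (1 + 3)/5 = 0 - 1/5*4 = 0 - 4/5 = -4/5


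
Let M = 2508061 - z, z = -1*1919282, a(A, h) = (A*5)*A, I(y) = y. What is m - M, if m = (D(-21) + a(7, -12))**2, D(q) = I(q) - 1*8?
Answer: -4380687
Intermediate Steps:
a(A, h) = 5*A**2 (a(A, h) = (5*A)*A = 5*A**2)
z = -1919282
M = 4427343 (M = 2508061 - 1*(-1919282) = 2508061 + 1919282 = 4427343)
D(q) = -8 + q (D(q) = q - 1*8 = q - 8 = -8 + q)
m = 46656 (m = ((-8 - 21) + 5*7**2)**2 = (-29 + 5*49)**2 = (-29 + 245)**2 = 216**2 = 46656)
m - M = 46656 - 1*4427343 = 46656 - 4427343 = -4380687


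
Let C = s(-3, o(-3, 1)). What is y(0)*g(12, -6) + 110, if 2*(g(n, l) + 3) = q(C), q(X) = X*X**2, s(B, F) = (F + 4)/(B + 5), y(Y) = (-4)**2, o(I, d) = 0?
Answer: 126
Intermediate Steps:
y(Y) = 16
s(B, F) = (4 + F)/(5 + B)
C = 2 (C = (4 + 0)/(5 - 3) = 4/2 = (1/2)*4 = 2)
q(X) = X**3
g(n, l) = 1 (g(n, l) = -3 + (1/2)*2**3 = -3 + (1/2)*8 = -3 + 4 = 1)
y(0)*g(12, -6) + 110 = 16*1 + 110 = 16 + 110 = 126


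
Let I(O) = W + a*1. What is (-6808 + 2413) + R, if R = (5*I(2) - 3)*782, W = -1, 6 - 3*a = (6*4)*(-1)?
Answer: 28449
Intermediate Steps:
a = 10 (a = 2 - 6*4*(-1)/3 = 2 - 8*(-1) = 2 - 1/3*(-24) = 2 + 8 = 10)
I(O) = 9 (I(O) = -1 + 10*1 = -1 + 10 = 9)
R = 32844 (R = (5*9 - 3)*782 = (45 - 3)*782 = 42*782 = 32844)
(-6808 + 2413) + R = (-6808 + 2413) + 32844 = -4395 + 32844 = 28449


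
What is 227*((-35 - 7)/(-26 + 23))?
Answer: 3178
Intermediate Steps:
227*((-35 - 7)/(-26 + 23)) = 227*(-42/(-3)) = 227*(-42*(-⅓)) = 227*14 = 3178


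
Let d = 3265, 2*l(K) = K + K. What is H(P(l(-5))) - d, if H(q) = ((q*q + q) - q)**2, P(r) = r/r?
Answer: -3264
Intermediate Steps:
l(K) = K (l(K) = (K + K)/2 = (2*K)/2 = K)
P(r) = 1
H(q) = q**4 (H(q) = ((q**2 + q) - q)**2 = ((q + q**2) - q)**2 = (q**2)**2 = q**4)
H(P(l(-5))) - d = 1**4 - 1*3265 = 1 - 3265 = -3264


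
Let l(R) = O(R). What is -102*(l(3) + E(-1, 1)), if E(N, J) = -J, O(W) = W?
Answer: -204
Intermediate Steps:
l(R) = R
-102*(l(3) + E(-1, 1)) = -102*(3 - 1*1) = -102*(3 - 1) = -102*2 = -204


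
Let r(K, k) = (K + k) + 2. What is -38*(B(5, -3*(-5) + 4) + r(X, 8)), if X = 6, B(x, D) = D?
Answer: -1330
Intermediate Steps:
r(K, k) = 2 + K + k
-38*(B(5, -3*(-5) + 4) + r(X, 8)) = -38*((-3*(-5) + 4) + (2 + 6 + 8)) = -38*((15 + 4) + 16) = -38*(19 + 16) = -38*35 = -1330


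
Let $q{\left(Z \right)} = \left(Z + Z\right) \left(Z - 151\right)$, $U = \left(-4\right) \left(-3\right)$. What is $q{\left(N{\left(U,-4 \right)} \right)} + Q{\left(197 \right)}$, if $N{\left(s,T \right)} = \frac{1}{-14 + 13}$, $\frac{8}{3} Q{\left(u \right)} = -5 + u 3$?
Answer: $\frac{2095}{4} \approx 523.75$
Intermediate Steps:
$U = 12$
$Q{\left(u \right)} = - \frac{15}{8} + \frac{9 u}{8}$ ($Q{\left(u \right)} = \frac{3 \left(-5 + u 3\right)}{8} = \frac{3 \left(-5 + 3 u\right)}{8} = - \frac{15}{8} + \frac{9 u}{8}$)
$N{\left(s,T \right)} = -1$ ($N{\left(s,T \right)} = \frac{1}{-1} = -1$)
$q{\left(Z \right)} = 2 Z \left(-151 + Z\right)$
$q{\left(N{\left(U,-4 \right)} \right)} + Q{\left(197 \right)} = 2 \left(-1\right) \left(-151 - 1\right) + \left(- \frac{15}{8} + \frac{9}{8} \cdot 197\right) = 2 \left(-1\right) \left(-152\right) + \left(- \frac{15}{8} + \frac{1773}{8}\right) = 304 + \frac{879}{4} = \frac{2095}{4}$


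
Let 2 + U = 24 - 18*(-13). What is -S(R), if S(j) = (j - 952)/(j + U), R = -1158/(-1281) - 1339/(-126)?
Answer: 1032635/293749 ≈ 3.5154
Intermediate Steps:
U = 256 (U = -2 + (24 - 18*(-13)) = -2 + (24 + 234) = -2 + 258 = 256)
R = 12661/1098 (R = -1158*(-1/1281) - 1339*(-1/126) = 386/427 + 1339/126 = 12661/1098 ≈ 11.531)
S(j) = (-952 + j)/(256 + j) (S(j) = (j - 952)/(j + 256) = (-952 + j)/(256 + j))
-S(R) = -(-952 + 12661/1098)/(256 + 12661/1098) = -(-1032635)/(293749/1098*1098) = -1098*(-1032635)/(293749*1098) = -1*(-1032635/293749) = 1032635/293749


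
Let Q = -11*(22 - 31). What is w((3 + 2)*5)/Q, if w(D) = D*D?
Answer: 625/99 ≈ 6.3131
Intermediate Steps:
Q = 99 (Q = -11*(-9) = 99)
w(D) = D²
w((3 + 2)*5)/Q = ((3 + 2)*5)²/99 = (5*5)²*(1/99) = 25²*(1/99) = 625*(1/99) = 625/99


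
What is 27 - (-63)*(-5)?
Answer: -288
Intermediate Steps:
27 - (-63)*(-5) = 27 - 21*15 = 27 - 315 = -288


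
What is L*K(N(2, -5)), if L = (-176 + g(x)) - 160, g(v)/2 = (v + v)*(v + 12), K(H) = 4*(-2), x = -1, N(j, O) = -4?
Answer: 3040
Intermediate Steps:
K(H) = -8
g(v) = 4*v*(12 + v) (g(v) = 2*((v + v)*(v + 12)) = 2*((2*v)*(12 + v)) = 2*(2*v*(12 + v)) = 4*v*(12 + v))
L = -380 (L = (-176 + 4*(-1)*(12 - 1)) - 160 = (-176 + 4*(-1)*11) - 160 = (-176 - 44) - 160 = -220 - 160 = -380)
L*K(N(2, -5)) = -380*(-8) = 3040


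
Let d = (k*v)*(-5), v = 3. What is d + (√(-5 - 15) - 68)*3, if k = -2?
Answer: -174 + 6*I*√5 ≈ -174.0 + 13.416*I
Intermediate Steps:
d = 30 (d = -2*3*(-5) = -6*(-5) = 30)
d + (√(-5 - 15) - 68)*3 = 30 + (√(-5 - 15) - 68)*3 = 30 + (√(-20) - 68)*3 = 30 + (2*I*√5 - 68)*3 = 30 + (-68 + 2*I*√5)*3 = 30 + (-204 + 6*I*√5) = -174 + 6*I*√5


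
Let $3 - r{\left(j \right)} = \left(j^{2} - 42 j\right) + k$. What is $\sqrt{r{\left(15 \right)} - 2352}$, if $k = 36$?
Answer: $6 i \sqrt{55} \approx 44.497 i$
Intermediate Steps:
$r{\left(j \right)} = -33 - j^{2} + 42 j$ ($r{\left(j \right)} = 3 - \left(\left(j^{2} - 42 j\right) + 36\right) = 3 - \left(36 + j^{2} - 42 j\right) = -33 - j^{2} + 42 j$)
$\sqrt{r{\left(15 \right)} - 2352} = \sqrt{\left(-33 - 15^{2} + 42 \cdot 15\right) - 2352} = \sqrt{\left(-33 - 225 + 630\right) - 2352} = \sqrt{372 - 2352} = \sqrt{-1980} = 6 i \sqrt{55}$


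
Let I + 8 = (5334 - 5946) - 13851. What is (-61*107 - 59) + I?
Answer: -21057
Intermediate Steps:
I = -14471 (I = -8 + ((5334 - 5946) - 13851) = -8 + (-612 - 13851) = -8 - 14463 = -14471)
(-61*107 - 59) + I = (-61*107 - 59) - 14471 = (-6527 - 59) - 14471 = -6586 - 14471 = -21057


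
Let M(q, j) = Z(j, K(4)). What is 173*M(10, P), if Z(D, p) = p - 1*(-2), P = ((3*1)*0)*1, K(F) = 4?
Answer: 1038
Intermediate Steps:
P = 0 (P = (3*0)*1 = 0*1 = 0)
Z(D, p) = 2 + p (Z(D, p) = p + 2 = 2 + p)
M(q, j) = 6 (M(q, j) = 2 + 4 = 6)
173*M(10, P) = 173*6 = 1038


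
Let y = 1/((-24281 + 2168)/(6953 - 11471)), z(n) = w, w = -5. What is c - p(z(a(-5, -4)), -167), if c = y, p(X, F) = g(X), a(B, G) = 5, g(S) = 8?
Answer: -19154/2457 ≈ -7.7957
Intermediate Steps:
z(n) = -5
p(X, F) = 8
y = 502/2457 (y = 1/(-22113/(-4518)) = 1/(-22113*(-1/4518)) = 1/(2457/502) = 502/2457 ≈ 0.20431)
c = 502/2457 ≈ 0.20431
c - p(z(a(-5, -4)), -167) = 502/2457 - 1*8 = 502/2457 - 8 = -19154/2457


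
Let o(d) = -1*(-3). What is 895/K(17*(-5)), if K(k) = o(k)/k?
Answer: -76075/3 ≈ -25358.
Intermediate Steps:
o(d) = 3
K(k) = 3/k
895/K(17*(-5)) = 895/((3/((17*(-5))))) = 895/((3/(-85))) = 895/((3*(-1/85))) = 895/(-3/85) = 895*(-85/3) = -76075/3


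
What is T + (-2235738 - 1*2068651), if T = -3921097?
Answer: -8225486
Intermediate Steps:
T + (-2235738 - 1*2068651) = -3921097 + (-2235738 - 1*2068651) = -3921097 + (-2235738 - 2068651) = -3921097 - 4304389 = -8225486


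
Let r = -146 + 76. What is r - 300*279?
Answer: -83770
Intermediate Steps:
r = -70
r - 300*279 = -70 - 300*279 = -70 - 83700 = -83770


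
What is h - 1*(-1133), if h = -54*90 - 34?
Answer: -3761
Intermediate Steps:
h = -4894 (h = -4860 - 34 = -4894)
h - 1*(-1133) = -4894 - 1*(-1133) = -4894 + 1133 = -3761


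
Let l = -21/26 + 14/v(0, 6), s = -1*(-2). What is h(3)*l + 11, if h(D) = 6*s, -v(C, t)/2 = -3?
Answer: 381/13 ≈ 29.308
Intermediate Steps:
v(C, t) = 6 (v(C, t) = -2*(-3) = 6)
s = 2
l = 119/78 (l = -21/26 + 14/6 = -21*1/26 + 14*(⅙) = -21/26 + 7/3 = 119/78 ≈ 1.5256)
h(D) = 12 (h(D) = 6*2 = 12)
h(3)*l + 11 = 12*(119/78) + 11 = 238/13 + 11 = 381/13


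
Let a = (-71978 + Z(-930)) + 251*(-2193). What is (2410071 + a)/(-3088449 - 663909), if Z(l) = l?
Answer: -893360/1876179 ≈ -0.47616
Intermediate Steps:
a = -623351 (a = (-71978 - 930) + 251*(-2193) = -72908 - 550443 = -623351)
(2410071 + a)/(-3088449 - 663909) = (2410071 - 623351)/(-3088449 - 663909) = 1786720/(-3752358) = 1786720*(-1/3752358) = -893360/1876179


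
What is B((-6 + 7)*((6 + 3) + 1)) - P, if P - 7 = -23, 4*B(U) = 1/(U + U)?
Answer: 1281/80 ≈ 16.013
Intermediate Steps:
B(U) = 1/(8*U) (B(U) = 1/(4*(U + U)) = 1/(4*((2*U))) = (1/(2*U))/4 = 1/(8*U))
P = -16 (P = 7 - 23 = -16)
B((-6 + 7)*((6 + 3) + 1)) - P = 1/(8*(((-6 + 7)*((6 + 3) + 1)))) - 1*(-16) = 1/(8*((1*(9 + 1)))) + 16 = 1/(8*((1*10))) + 16 = (⅛)/10 + 16 = (⅛)*(⅒) + 16 = 1/80 + 16 = 1281/80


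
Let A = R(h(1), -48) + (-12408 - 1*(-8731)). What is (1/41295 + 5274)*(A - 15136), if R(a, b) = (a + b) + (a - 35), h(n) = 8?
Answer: -822374401856/8259 ≈ -9.9573e+7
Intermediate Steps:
R(a, b) = -35 + b + 2*a (R(a, b) = (a + b) + (-35 + a) = -35 + b + 2*a)
A = -3744 (A = (-35 - 48 + 2*8) + (-12408 - 1*(-8731)) = (-35 - 48 + 16) + (-12408 + 8731) = -67 - 3677 = -3744)
(1/41295 + 5274)*(A - 15136) = (1/41295 + 5274)*(-3744 - 15136) = (1/41295 + 5274)*(-18880) = (217789831/41295)*(-18880) = -822374401856/8259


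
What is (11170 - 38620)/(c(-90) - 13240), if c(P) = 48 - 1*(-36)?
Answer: 13725/6578 ≈ 2.0865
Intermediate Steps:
c(P) = 84 (c(P) = 48 + 36 = 84)
(11170 - 38620)/(c(-90) - 13240) = (11170 - 38620)/(84 - 13240) = -27450/(-13156) = -27450*(-1/13156) = 13725/6578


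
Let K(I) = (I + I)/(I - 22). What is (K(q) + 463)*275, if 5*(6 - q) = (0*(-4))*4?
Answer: 508475/4 ≈ 1.2712e+5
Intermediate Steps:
q = 6 (q = 6 - 0*(-4)*4/5 = 6 - 0*4 = 6 - ⅕*0 = 6 + 0 = 6)
K(I) = 2*I/(-22 + I) (K(I) = (2*I)/(-22 + I) = 2*I/(-22 + I))
(K(q) + 463)*275 = (2*6/(-22 + 6) + 463)*275 = (2*6/(-16) + 463)*275 = (2*6*(-1/16) + 463)*275 = (-¾ + 463)*275 = (1849/4)*275 = 508475/4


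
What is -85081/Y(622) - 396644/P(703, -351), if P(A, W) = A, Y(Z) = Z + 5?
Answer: -16237249/23199 ≈ -699.91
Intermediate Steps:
Y(Z) = 5 + Z
-85081/Y(622) - 396644/P(703, -351) = -85081/(5 + 622) - 396644/703 = -85081/627 - 396644*1/703 = -85081*1/627 - 20876/37 = -85081/627 - 20876/37 = -16237249/23199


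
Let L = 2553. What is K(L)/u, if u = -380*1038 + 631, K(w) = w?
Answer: -2553/393809 ≈ -0.0064828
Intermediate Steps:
u = -393809 (u = -394440 + 631 = -393809)
K(L)/u = 2553/(-393809) = 2553*(-1/393809) = -2553/393809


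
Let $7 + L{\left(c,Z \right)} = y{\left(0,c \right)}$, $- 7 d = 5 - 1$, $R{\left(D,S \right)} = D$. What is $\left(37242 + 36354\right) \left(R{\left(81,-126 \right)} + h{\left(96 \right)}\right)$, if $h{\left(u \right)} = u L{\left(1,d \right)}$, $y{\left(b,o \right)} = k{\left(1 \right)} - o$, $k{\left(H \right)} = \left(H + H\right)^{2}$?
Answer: $-22299588$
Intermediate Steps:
$k{\left(H \right)} = 4 H^{2}$ ($k{\left(H \right)} = \left(2 H\right)^{2} = 4 H^{2}$)
$d = - \frac{4}{7}$ ($d = - \frac{5 - 1}{7} = \left(- \frac{1}{7}\right) 4 = - \frac{4}{7} \approx -0.57143$)
$y{\left(b,o \right)} = 4 - o$ ($y{\left(b,o \right)} = 4 \cdot 1^{2} - o = 4 \cdot 1 - o = 4 - o$)
$L{\left(c,Z \right)} = -3 - c$ ($L{\left(c,Z \right)} = -7 - \left(-4 + c\right) = -3 - c$)
$h{\left(u \right)} = - 4 u$ ($h{\left(u \right)} = u \left(-3 - 1\right) = u \left(-4\right) = - 4 u$)
$\left(37242 + 36354\right) \left(R{\left(81,-126 \right)} + h{\left(96 \right)}\right) = \left(37242 + 36354\right) \left(81 - 384\right) = 73596 \left(81 - 384\right) = 73596 \left(-303\right) = -22299588$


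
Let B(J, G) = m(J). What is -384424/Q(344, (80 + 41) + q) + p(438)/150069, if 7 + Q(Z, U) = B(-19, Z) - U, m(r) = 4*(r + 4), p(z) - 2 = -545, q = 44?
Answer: 82887930/50023 ≈ 1657.0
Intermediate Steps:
p(z) = -543 (p(z) = 2 - 545 = -543)
m(r) = 16 + 4*r (m(r) = 4*(4 + r) = 16 + 4*r)
B(J, G) = 16 + 4*J
Q(Z, U) = -67 - U (Q(Z, U) = -7 + ((16 + 4*(-19)) - U) = -7 + ((16 - 76) - U) = -7 + (-60 - U) = -67 - U)
-384424/Q(344, (80 + 41) + q) + p(438)/150069 = -384424/(-67 - ((80 + 41) + 44)) - 543/150069 = -384424/(-67 - (121 + 44)) - 543*1/150069 = -384424/(-67 - 1*165) - 181/50023 = -384424/(-67 - 165) - 181/50023 = -384424/(-232) - 181/50023 = -384424*(-1/232) - 181/50023 = 1657 - 181/50023 = 82887930/50023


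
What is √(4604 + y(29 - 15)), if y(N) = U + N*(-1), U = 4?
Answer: √4594 ≈ 67.779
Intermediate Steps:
y(N) = 4 - N (y(N) = 4 + N*(-1) = 4 - N)
√(4604 + y(29 - 15)) = √(4604 + (4 - (29 - 15))) = √(4604 + (4 - 1*14)) = √(4604 + (4 - 14)) = √(4604 - 10) = √4594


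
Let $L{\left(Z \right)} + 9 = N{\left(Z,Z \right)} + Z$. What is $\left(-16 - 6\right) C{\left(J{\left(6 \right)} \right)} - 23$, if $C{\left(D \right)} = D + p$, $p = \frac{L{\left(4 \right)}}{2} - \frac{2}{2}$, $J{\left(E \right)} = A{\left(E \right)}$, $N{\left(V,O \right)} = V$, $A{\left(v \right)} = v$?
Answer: $-122$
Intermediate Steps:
$J{\left(E \right)} = E$
$L{\left(Z \right)} = -9 + 2 Z$ ($L{\left(Z \right)} = -9 + \left(Z + Z\right) = -9 + 2 Z$)
$p = - \frac{3}{2}$ ($p = \frac{-9 + 2 \cdot 4}{2} - \frac{2}{2} = \left(-9 + 8\right) \frac{1}{2} - 1 = \left(-1\right) \frac{1}{2} - 1 = - \frac{1}{2} - 1 = - \frac{3}{2} \approx -1.5$)
$C{\left(D \right)} = - \frac{3}{2} + D$ ($C{\left(D \right)} = D - \frac{3}{2} = - \frac{3}{2} + D$)
$\left(-16 - 6\right) C{\left(J{\left(6 \right)} \right)} - 23 = \left(-16 - 6\right) \left(- \frac{3}{2} + 6\right) - 23 = \left(-22\right) \frac{9}{2} - 23 = -99 - 23 = -122$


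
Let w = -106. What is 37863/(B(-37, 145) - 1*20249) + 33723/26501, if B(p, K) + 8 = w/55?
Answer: -17611855722/29528500741 ≈ -0.59644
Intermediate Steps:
B(p, K) = -546/55 (B(p, K) = -8 - 106/55 = -546/55)
37863/(B(-37, 145) - 1*20249) + 33723/26501 = 37863/(-546/55 - 1*20249) + 33723/26501 = 37863/(-546/55 - 20249) + 33723*(1/26501) = 37863/(-1114241/55) + 33723/26501 = 37863*(-55/1114241) + 33723/26501 = -2082465/1114241 + 33723/26501 = -17611855722/29528500741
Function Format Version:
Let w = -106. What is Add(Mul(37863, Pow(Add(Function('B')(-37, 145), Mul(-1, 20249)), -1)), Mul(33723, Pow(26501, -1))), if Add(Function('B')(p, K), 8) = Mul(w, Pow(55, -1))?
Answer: Rational(-17611855722, 29528500741) ≈ -0.59644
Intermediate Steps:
Function('B')(p, K) = Rational(-546, 55) (Function('B')(p, K) = Add(-8, Mul(-106, Pow(55, -1))) = Add(-8, Mul(-106, Rational(1, 55))) = Add(-8, Rational(-106, 55)) = Rational(-546, 55))
Add(Mul(37863, Pow(Add(Function('B')(-37, 145), Mul(-1, 20249)), -1)), Mul(33723, Pow(26501, -1))) = Add(Mul(37863, Pow(Add(Rational(-546, 55), Mul(-1, 20249)), -1)), Mul(33723, Pow(26501, -1))) = Add(Mul(37863, Pow(Add(Rational(-546, 55), -20249), -1)), Mul(33723, Rational(1, 26501))) = Add(Mul(37863, Pow(Rational(-1114241, 55), -1)), Rational(33723, 26501)) = Add(Mul(37863, Rational(-55, 1114241)), Rational(33723, 26501)) = Add(Rational(-2082465, 1114241), Rational(33723, 26501)) = Rational(-17611855722, 29528500741)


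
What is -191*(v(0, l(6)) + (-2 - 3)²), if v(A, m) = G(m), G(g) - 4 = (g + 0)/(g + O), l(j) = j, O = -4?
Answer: -6112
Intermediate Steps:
G(g) = 4 + g/(-4 + g) (G(g) = 4 + (g + 0)/(g - 4) = 4 + g/(-4 + g))
v(A, m) = (-16 + 5*m)/(-4 + m)
-191*(v(0, l(6)) + (-2 - 3)²) = -191*((-16 + 5*6)/(-4 + 6) + (-2 - 3)²) = -191*((-16 + 30)/2 + (-5)²) = -191*((½)*14 + 25) = -191*(7 + 25) = -191*32 = -6112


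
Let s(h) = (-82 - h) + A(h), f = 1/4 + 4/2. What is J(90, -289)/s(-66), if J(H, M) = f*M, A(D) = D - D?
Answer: 2601/64 ≈ 40.641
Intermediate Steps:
A(D) = 0
f = 9/4 (f = 1*(¼) + 4*(½) = ¼ + 2 = 9/4 ≈ 2.2500)
s(h) = -82 - h (s(h) = (-82 - h) + 0 = -82 - h)
J(H, M) = 9*M/4
J(90, -289)/s(-66) = ((9/4)*(-289))/(-82 - 1*(-66)) = -2601/(4*(-82 + 66)) = -2601/4/(-16) = -2601/4*(-1/16) = 2601/64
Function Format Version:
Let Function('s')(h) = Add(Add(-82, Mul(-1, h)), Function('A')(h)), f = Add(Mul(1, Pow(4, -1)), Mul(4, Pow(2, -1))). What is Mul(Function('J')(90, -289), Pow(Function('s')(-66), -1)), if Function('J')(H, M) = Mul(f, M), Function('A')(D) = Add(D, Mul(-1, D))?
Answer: Rational(2601, 64) ≈ 40.641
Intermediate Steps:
Function('A')(D) = 0
f = Rational(9, 4) (f = Add(Mul(1, Rational(1, 4)), Mul(4, Rational(1, 2))) = Add(Rational(1, 4), 2) = Rational(9, 4) ≈ 2.2500)
Function('s')(h) = Add(-82, Mul(-1, h)) (Function('s')(h) = Add(Add(-82, Mul(-1, h)), 0) = Add(-82, Mul(-1, h)))
Function('J')(H, M) = Mul(Rational(9, 4), M)
Mul(Function('J')(90, -289), Pow(Function('s')(-66), -1)) = Mul(Mul(Rational(9, 4), -289), Pow(Add(-82, Mul(-1, -66)), -1)) = Mul(Rational(-2601, 4), Pow(Add(-82, 66), -1)) = Mul(Rational(-2601, 4), Pow(-16, -1)) = Mul(Rational(-2601, 4), Rational(-1, 16)) = Rational(2601, 64)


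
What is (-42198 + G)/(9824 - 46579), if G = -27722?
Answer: 13984/7351 ≈ 1.9023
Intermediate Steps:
(-42198 + G)/(9824 - 46579) = (-42198 - 27722)/(9824 - 46579) = -69920/(-36755) = -69920*(-1/36755) = 13984/7351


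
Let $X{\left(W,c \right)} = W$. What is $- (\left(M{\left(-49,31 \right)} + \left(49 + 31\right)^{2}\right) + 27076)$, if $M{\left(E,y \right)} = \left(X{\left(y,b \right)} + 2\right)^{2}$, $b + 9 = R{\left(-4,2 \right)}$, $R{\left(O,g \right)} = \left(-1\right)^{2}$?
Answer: $-34565$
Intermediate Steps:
$R{\left(O,g \right)} = 1$
$b = -8$ ($b = -9 + 1 = -8$)
$M{\left(E,y \right)} = \left(2 + y\right)^{2}$ ($M{\left(E,y \right)} = \left(y + 2\right)^{2} = \left(2 + y\right)^{2}$)
$- (\left(M{\left(-49,31 \right)} + \left(49 + 31\right)^{2}\right) + 27076) = - (\left(\left(2 + 31\right)^{2} + \left(49 + 31\right)^{2}\right) + 27076) = - (\left(33^{2} + 80^{2}\right) + 27076) = - (\left(1089 + 6400\right) + 27076) = - (7489 + 27076) = \left(-1\right) 34565 = -34565$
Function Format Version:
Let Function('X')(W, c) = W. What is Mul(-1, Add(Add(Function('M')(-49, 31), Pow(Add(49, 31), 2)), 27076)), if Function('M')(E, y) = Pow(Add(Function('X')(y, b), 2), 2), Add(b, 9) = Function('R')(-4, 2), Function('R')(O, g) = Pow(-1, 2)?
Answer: -34565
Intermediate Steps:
Function('R')(O, g) = 1
b = -8 (b = Add(-9, 1) = -8)
Function('M')(E, y) = Pow(Add(2, y), 2) (Function('M')(E, y) = Pow(Add(y, 2), 2) = Pow(Add(2, y), 2))
Mul(-1, Add(Add(Function('M')(-49, 31), Pow(Add(49, 31), 2)), 27076)) = Mul(-1, Add(Add(Pow(Add(2, 31), 2), Pow(Add(49, 31), 2)), 27076)) = Mul(-1, Add(Add(Pow(33, 2), Pow(80, 2)), 27076)) = Mul(-1, Add(Add(1089, 6400), 27076)) = Mul(-1, Add(7489, 27076)) = Mul(-1, 34565) = -34565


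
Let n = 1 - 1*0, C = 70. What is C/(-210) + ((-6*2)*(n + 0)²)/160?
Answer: -49/120 ≈ -0.40833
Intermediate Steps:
n = 1 (n = 1 + 0 = 1)
C/(-210) + ((-6*2)*(n + 0)²)/160 = 70/(-210) + ((-6*2)*(1 + 0)²)/160 = 70*(-1/210) - 12*1²*(1/160) = -⅓ - 12*1*(1/160) = -⅓ - 12*1/160 = -⅓ - 3/40 = -49/120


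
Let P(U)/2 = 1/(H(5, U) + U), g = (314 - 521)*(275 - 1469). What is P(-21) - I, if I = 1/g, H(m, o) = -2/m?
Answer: -2471687/26445906 ≈ -0.093462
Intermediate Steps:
g = 247158 (g = -207*(-1194) = 247158)
P(U) = 2/(-2/5 + U)
I = 1/247158 ≈ 4.0460e-6
P(-21) - I = 10/(-2 + 5*(-21)) - 1*1/247158 = 10/(-2 - 105) - 1/247158 = 10/(-107) - 1/247158 = 10*(-1/107) - 1/247158 = -10/107 - 1/247158 = -2471687/26445906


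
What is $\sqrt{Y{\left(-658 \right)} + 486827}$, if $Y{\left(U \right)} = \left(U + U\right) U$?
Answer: $\sqrt{1352755} \approx 1163.1$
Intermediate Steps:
$Y{\left(U \right)} = 2 U^{2}$ ($Y{\left(U \right)} = 2 U U = 2 U^{2}$)
$\sqrt{Y{\left(-658 \right)} + 486827} = \sqrt{2 \left(-658\right)^{2} + 486827} = \sqrt{2 \cdot 432964 + 486827} = \sqrt{865928 + 486827} = \sqrt{1352755}$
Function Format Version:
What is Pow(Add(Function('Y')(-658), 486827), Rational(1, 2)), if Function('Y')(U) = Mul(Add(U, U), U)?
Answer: Pow(1352755, Rational(1, 2)) ≈ 1163.1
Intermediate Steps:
Function('Y')(U) = Mul(2, Pow(U, 2)) (Function('Y')(U) = Mul(Mul(2, U), U) = Mul(2, Pow(U, 2)))
Pow(Add(Function('Y')(-658), 486827), Rational(1, 2)) = Pow(Add(Mul(2, Pow(-658, 2)), 486827), Rational(1, 2)) = Pow(Add(Mul(2, 432964), 486827), Rational(1, 2)) = Pow(Add(865928, 486827), Rational(1, 2)) = Pow(1352755, Rational(1, 2))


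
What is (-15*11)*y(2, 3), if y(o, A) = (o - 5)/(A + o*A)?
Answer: 55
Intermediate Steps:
y(o, A) = (-5 + o)/(A + A*o)
(-15*11)*y(2, 3) = (-15*11)*((-5 + 2)/(3*(1 + 2))) = -55*(-3)/3 = -165*(-⅓) = 55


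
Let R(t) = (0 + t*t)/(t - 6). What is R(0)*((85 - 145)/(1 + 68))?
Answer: 0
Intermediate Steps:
R(t) = t²/(-6 + t) (R(t) = (0 + t²)/(-6 + t) = t²/(-6 + t))
R(0)*((85 - 145)/(1 + 68)) = (0²/(-6 + 0))*((85 - 145)/(1 + 68)) = (0/(-6))*(-60/69) = (0*(-⅙))*(-60*1/69) = 0*(-20/23) = 0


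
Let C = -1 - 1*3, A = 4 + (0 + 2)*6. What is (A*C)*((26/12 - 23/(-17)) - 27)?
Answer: 76640/51 ≈ 1502.7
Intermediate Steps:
A = 16 (A = 4 + 2*6 = 4 + 12 = 16)
C = -4 (C = -1 - 3 = -4)
(A*C)*((26/12 - 23/(-17)) - 27) = (16*(-4))*((26/12 - 23/(-17)) - 27) = -64*((26*(1/12) - 23*(-1/17)) - 27) = -64*((13/6 + 23/17) - 27) = -64*(359/102 - 27) = -64*(-2395/102) = 76640/51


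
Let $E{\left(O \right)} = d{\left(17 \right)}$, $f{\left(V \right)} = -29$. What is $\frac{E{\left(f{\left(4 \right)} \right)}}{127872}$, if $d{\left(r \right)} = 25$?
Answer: $\frac{25}{127872} \approx 0.00019551$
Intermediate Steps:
$E{\left(O \right)} = 25$
$\frac{E{\left(f{\left(4 \right)} \right)}}{127872} = \frac{25}{127872}$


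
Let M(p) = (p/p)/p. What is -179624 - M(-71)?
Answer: -12753303/71 ≈ -1.7962e+5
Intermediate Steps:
M(p) = 1/p
-179624 - M(-71) = -179624 - 1/(-71) = -179624 - 1*(-1/71) = -179624 + 1/71 = -12753303/71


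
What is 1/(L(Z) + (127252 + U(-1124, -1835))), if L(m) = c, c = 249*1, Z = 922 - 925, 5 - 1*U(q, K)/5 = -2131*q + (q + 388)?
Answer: -1/11845014 ≈ -8.4424e-8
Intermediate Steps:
U(q, K) = -1915 + 10650*q (U(q, K) = 25 - 5*(-2131*q + (q + 388)) = 25 - 5*(-2131*q + (388 + q)) = 25 - 5*(388 - 2130*q) = 25 + (-1940 + 10650*q) = -1915 + 10650*q)
Z = -3
c = 249
L(m) = 249
1/(L(Z) + (127252 + U(-1124, -1835))) = 1/(249 + (127252 + (-1915 + 10650*(-1124)))) = 1/(249 + (127252 + (-1915 - 11970600))) = 1/(249 + (127252 - 11972515)) = 1/(249 - 11845263) = 1/(-11845014) = -1/11845014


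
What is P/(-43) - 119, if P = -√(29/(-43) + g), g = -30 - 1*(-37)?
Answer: -119 + 4*√731/1849 ≈ -118.94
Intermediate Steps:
g = 7 (g = -30 + 37 = 7)
P = -4*√731/43 (P = -√(29/(-43) + 7) = -√(29*(-1/43) + 7) = -√(-29/43 + 7) = -√(272/43) = -4*√731/43 ≈ -2.5151)
P/(-43) - 119 = (-4*√731/43)/(-43) - 119 = -(-4)*√731/1849 - 119 = 4*√731/1849 - 119 = -119 + 4*√731/1849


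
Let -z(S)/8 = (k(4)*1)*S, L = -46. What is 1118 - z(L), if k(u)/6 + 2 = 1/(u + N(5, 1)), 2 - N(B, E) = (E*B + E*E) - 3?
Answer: 4798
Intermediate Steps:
N(B, E) = 5 - E**2 - B*E (N(B, E) = 2 - ((E*B + E*E) - 3) = 2 - ((B*E + E**2) - 3) = 2 - ((E**2 + B*E) - 3) = 2 - (-3 + E**2 + B*E) = 2 + (3 - E**2 - B*E) = 5 - E**2 - B*E)
k(u) = -12 + 6/(-1 + u) (k(u) = -12 + 6/(u + (5 - 1*1**2 - 1*5*1)) = -12 + 6/(u + (5 - 1*1 - 5)) = -12 + 6/(u + (5 - 1 - 5)) = -12 + 6/(u - 1) = -12 + 6/(-1 + u))
z(S) = 80*S (z(S) = -8*(6*(3 - 2*4)/(-1 + 4))*1*S = -8*(6*(3 - 8)/3)*1*S = -8*(6*(1/3)*(-5))*1*S = -8*(-10*1)*S = -(-80)*S = 80*S)
1118 - z(L) = 1118 - 80*(-46) = 1118 - 1*(-3680) = 1118 + 3680 = 4798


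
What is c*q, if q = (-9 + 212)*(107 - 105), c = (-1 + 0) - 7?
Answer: -3248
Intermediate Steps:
c = -8 (c = -1 - 7 = -8)
q = 406 (q = 203*2 = 406)
c*q = -8*406 = -3248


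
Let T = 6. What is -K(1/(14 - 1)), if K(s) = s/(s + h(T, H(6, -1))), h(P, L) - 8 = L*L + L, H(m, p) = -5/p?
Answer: -1/495 ≈ -0.0020202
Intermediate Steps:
h(P, L) = 8 + L + L**2 (h(P, L) = 8 + (L*L + L) = 8 + (L**2 + L) = 8 + (L + L**2) = 8 + L + L**2)
K(s) = s/(38 + s) (K(s) = s/(s + (8 - 5/(-1) + (-5/(-1))**2)) = s/(s + (8 - 5*(-1) + (-5*(-1))**2)) = s/(s + (8 + 5 + 5**2)) = s/(s + (8 + 5 + 25)) = s/(s + 38) = s/(38 + s))
-K(1/(14 - 1)) = -1/((14 - 1)*(38 + 1/(14 - 1))) = -1/(13*(38 + 1/13)) = -1/(13*495/13) = -13/(13*495) = -1*1/495 = -1/495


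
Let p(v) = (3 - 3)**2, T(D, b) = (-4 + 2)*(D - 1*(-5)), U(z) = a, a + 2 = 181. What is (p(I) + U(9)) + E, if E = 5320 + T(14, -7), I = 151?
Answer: 5461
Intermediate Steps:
a = 179 (a = -2 + 181 = 179)
U(z) = 179
T(D, b) = -10 - 2*D (T(D, b) = -2*(D + 5) = -2*(5 + D) = -10 - 2*D)
p(v) = 0 (p(v) = 0**2 = 0)
E = 5282 (E = 5320 + (-10 - 2*14) = 5320 + (-10 - 28) = 5320 - 38 = 5282)
(p(I) + U(9)) + E = (0 + 179) + 5282 = 179 + 5282 = 5461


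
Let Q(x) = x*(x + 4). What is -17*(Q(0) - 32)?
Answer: 544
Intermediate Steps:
Q(x) = x*(4 + x)
-17*(Q(0) - 32) = -17*(0*(4 + 0) - 32) = -17*(0*4 - 32) = -17*(0 - 32) = -17*(-32) = 544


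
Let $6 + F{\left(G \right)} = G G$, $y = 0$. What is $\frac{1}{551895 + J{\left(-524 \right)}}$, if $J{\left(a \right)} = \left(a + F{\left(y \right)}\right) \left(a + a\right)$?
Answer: $\frac{1}{1107335} \approx 9.0307 \cdot 10^{-7}$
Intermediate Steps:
$F{\left(G \right)} = -6 + G^{2}$ ($F{\left(G \right)} = -6 + G G = -6 + G^{2}$)
$J{\left(a \right)} = 2 a \left(-6 + a\right)$ ($J{\left(a \right)} = \left(a - \left(6 - 0^{2}\right)\right) \left(a + a\right) = \left(a + \left(-6 + 0\right)\right) 2 a = \left(a - 6\right) 2 a = \left(-6 + a\right) 2 a = 2 a \left(-6 + a\right)$)
$\frac{1}{551895 + J{\left(-524 \right)}} = \frac{1}{551895 + 2 \left(-524\right) \left(-6 - 524\right)} = \frac{1}{551895 + 2 \left(-524\right) \left(-530\right)} = \frac{1}{551895 + 555440} = \frac{1}{1107335}$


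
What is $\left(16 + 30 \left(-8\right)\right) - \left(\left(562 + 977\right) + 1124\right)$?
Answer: $-2887$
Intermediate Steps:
$\left(16 + 30 \left(-8\right)\right) - \left(\left(562 + 977\right) + 1124\right) = \left(16 - 240\right) - \left(1539 + 1124\right) = -224 - 2663 = -2887$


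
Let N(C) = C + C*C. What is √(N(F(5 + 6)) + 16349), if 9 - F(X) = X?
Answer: √16351 ≈ 127.87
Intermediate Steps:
F(X) = 9 - X
N(C) = C + C²
√(N(F(5 + 6)) + 16349) = √((9 - (5 + 6))*(1 + (9 - (5 + 6))) + 16349) = √((9 - 1*11)*(1 + (9 - 1*11)) + 16349) = √((9 - 11)*(1 + (9 - 11)) + 16349) = √(-2*(1 - 2) + 16349) = √(-2*(-1) + 16349) = √(2 + 16349) = √16351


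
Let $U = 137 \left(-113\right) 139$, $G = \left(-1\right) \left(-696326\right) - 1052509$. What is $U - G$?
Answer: $-1795676$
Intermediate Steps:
$G = -356183$ ($G = 696326 - 1052509 = -356183$)
$U = -2151859$ ($U = \left(-15481\right) 139 = -2151859$)
$U - G = -2151859 - -356183 = -2151859 + 356183 = -1795676$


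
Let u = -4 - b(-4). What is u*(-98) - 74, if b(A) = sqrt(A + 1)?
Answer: 318 + 98*I*sqrt(3) ≈ 318.0 + 169.74*I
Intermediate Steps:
b(A) = sqrt(1 + A)
u = -4 - I*sqrt(3) (u = -4 - sqrt(1 - 4) = -4 - sqrt(-3) = -4 - I*sqrt(3) ≈ -4.0 - 1.732*I)
u*(-98) - 74 = (-4 - I*sqrt(3))*(-98) - 74 = (392 + 98*I*sqrt(3)) - 74 = 318 + 98*I*sqrt(3)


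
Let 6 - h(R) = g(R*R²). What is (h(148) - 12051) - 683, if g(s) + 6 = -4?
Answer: -12718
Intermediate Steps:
g(s) = -10 (g(s) = -6 - 4 = -10)
h(R) = 16 (h(R) = 6 - 1*(-10) = 6 + 10 = 16)
(h(148) - 12051) - 683 = (16 - 12051) - 683 = -12035 - 683 = -12718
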